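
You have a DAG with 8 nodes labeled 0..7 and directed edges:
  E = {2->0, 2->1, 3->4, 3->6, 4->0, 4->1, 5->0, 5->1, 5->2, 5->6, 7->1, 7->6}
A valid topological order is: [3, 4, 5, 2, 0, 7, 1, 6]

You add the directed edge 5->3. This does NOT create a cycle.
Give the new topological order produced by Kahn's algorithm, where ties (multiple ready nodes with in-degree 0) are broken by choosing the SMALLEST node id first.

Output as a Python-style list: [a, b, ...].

Old toposort: [3, 4, 5, 2, 0, 7, 1, 6]
Added edge: 5->3
Position of 5 (2) > position of 3 (0). Must reorder: 5 must now come before 3.
Run Kahn's algorithm (break ties by smallest node id):
  initial in-degrees: [3, 4, 1, 1, 1, 0, 3, 0]
  ready (indeg=0): [5, 7]
  pop 5: indeg[0]->2; indeg[1]->3; indeg[2]->0; indeg[3]->0; indeg[6]->2 | ready=[2, 3, 7] | order so far=[5]
  pop 2: indeg[0]->1; indeg[1]->2 | ready=[3, 7] | order so far=[5, 2]
  pop 3: indeg[4]->0; indeg[6]->1 | ready=[4, 7] | order so far=[5, 2, 3]
  pop 4: indeg[0]->0; indeg[1]->1 | ready=[0, 7] | order so far=[5, 2, 3, 4]
  pop 0: no out-edges | ready=[7] | order so far=[5, 2, 3, 4, 0]
  pop 7: indeg[1]->0; indeg[6]->0 | ready=[1, 6] | order so far=[5, 2, 3, 4, 0, 7]
  pop 1: no out-edges | ready=[6] | order so far=[5, 2, 3, 4, 0, 7, 1]
  pop 6: no out-edges | ready=[] | order so far=[5, 2, 3, 4, 0, 7, 1, 6]
  Result: [5, 2, 3, 4, 0, 7, 1, 6]

Answer: [5, 2, 3, 4, 0, 7, 1, 6]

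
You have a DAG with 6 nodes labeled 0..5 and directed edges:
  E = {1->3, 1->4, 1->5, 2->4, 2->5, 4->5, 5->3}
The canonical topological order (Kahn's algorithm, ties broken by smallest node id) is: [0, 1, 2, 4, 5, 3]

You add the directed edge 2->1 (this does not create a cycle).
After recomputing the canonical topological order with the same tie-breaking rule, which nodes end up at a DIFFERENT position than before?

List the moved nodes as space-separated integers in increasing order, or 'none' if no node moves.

Old toposort: [0, 1, 2, 4, 5, 3]
Added edge 2->1
Recompute Kahn (smallest-id tiebreak):
  initial in-degrees: [0, 1, 0, 2, 2, 3]
  ready (indeg=0): [0, 2]
  pop 0: no out-edges | ready=[2] | order so far=[0]
  pop 2: indeg[1]->0; indeg[4]->1; indeg[5]->2 | ready=[1] | order so far=[0, 2]
  pop 1: indeg[3]->1; indeg[4]->0; indeg[5]->1 | ready=[4] | order so far=[0, 2, 1]
  pop 4: indeg[5]->0 | ready=[5] | order so far=[0, 2, 1, 4]
  pop 5: indeg[3]->0 | ready=[3] | order so far=[0, 2, 1, 4, 5]
  pop 3: no out-edges | ready=[] | order so far=[0, 2, 1, 4, 5, 3]
New canonical toposort: [0, 2, 1, 4, 5, 3]
Compare positions:
  Node 0: index 0 -> 0 (same)
  Node 1: index 1 -> 2 (moved)
  Node 2: index 2 -> 1 (moved)
  Node 3: index 5 -> 5 (same)
  Node 4: index 3 -> 3 (same)
  Node 5: index 4 -> 4 (same)
Nodes that changed position: 1 2

Answer: 1 2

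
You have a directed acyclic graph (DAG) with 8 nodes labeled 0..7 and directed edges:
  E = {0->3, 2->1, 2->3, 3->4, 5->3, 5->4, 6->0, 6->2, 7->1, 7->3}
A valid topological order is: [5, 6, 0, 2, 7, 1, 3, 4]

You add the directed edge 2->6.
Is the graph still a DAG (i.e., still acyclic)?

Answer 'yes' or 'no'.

Answer: no

Derivation:
Given toposort: [5, 6, 0, 2, 7, 1, 3, 4]
Position of 2: index 3; position of 6: index 1
New edge 2->6: backward (u after v in old order)
Backward edge: old toposort is now invalid. Check if this creates a cycle.
Does 6 already reach 2? Reachable from 6: [0, 1, 2, 3, 4, 6]. YES -> cycle!
Still a DAG? no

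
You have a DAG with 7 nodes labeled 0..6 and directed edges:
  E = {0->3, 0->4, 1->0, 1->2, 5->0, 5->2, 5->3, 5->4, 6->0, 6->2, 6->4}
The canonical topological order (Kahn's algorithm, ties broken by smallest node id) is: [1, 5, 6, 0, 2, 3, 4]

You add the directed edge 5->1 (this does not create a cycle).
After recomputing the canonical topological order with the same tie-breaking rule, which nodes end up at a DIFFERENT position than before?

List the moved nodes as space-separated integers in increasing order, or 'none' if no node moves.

Answer: 1 5

Derivation:
Old toposort: [1, 5, 6, 0, 2, 3, 4]
Added edge 5->1
Recompute Kahn (smallest-id tiebreak):
  initial in-degrees: [3, 1, 3, 2, 3, 0, 0]
  ready (indeg=0): [5, 6]
  pop 5: indeg[0]->2; indeg[1]->0; indeg[2]->2; indeg[3]->1; indeg[4]->2 | ready=[1, 6] | order so far=[5]
  pop 1: indeg[0]->1; indeg[2]->1 | ready=[6] | order so far=[5, 1]
  pop 6: indeg[0]->0; indeg[2]->0; indeg[4]->1 | ready=[0, 2] | order so far=[5, 1, 6]
  pop 0: indeg[3]->0; indeg[4]->0 | ready=[2, 3, 4] | order so far=[5, 1, 6, 0]
  pop 2: no out-edges | ready=[3, 4] | order so far=[5, 1, 6, 0, 2]
  pop 3: no out-edges | ready=[4] | order so far=[5, 1, 6, 0, 2, 3]
  pop 4: no out-edges | ready=[] | order so far=[5, 1, 6, 0, 2, 3, 4]
New canonical toposort: [5, 1, 6, 0, 2, 3, 4]
Compare positions:
  Node 0: index 3 -> 3 (same)
  Node 1: index 0 -> 1 (moved)
  Node 2: index 4 -> 4 (same)
  Node 3: index 5 -> 5 (same)
  Node 4: index 6 -> 6 (same)
  Node 5: index 1 -> 0 (moved)
  Node 6: index 2 -> 2 (same)
Nodes that changed position: 1 5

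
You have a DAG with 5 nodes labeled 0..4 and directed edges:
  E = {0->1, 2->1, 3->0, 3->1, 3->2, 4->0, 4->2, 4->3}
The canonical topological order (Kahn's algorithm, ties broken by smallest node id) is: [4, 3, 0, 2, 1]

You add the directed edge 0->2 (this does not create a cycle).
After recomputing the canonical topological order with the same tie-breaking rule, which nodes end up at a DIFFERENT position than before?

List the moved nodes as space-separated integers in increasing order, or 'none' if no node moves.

Old toposort: [4, 3, 0, 2, 1]
Added edge 0->2
Recompute Kahn (smallest-id tiebreak):
  initial in-degrees: [2, 3, 3, 1, 0]
  ready (indeg=0): [4]
  pop 4: indeg[0]->1; indeg[2]->2; indeg[3]->0 | ready=[3] | order so far=[4]
  pop 3: indeg[0]->0; indeg[1]->2; indeg[2]->1 | ready=[0] | order so far=[4, 3]
  pop 0: indeg[1]->1; indeg[2]->0 | ready=[2] | order so far=[4, 3, 0]
  pop 2: indeg[1]->0 | ready=[1] | order so far=[4, 3, 0, 2]
  pop 1: no out-edges | ready=[] | order so far=[4, 3, 0, 2, 1]
New canonical toposort: [4, 3, 0, 2, 1]
Compare positions:
  Node 0: index 2 -> 2 (same)
  Node 1: index 4 -> 4 (same)
  Node 2: index 3 -> 3 (same)
  Node 3: index 1 -> 1 (same)
  Node 4: index 0 -> 0 (same)
Nodes that changed position: none

Answer: none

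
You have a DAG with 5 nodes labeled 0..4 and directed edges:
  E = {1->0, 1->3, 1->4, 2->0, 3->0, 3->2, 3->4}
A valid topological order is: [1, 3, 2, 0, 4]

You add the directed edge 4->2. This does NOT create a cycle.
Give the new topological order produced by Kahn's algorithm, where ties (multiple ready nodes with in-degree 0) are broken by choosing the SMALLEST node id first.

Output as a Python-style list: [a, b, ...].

Answer: [1, 3, 4, 2, 0]

Derivation:
Old toposort: [1, 3, 2, 0, 4]
Added edge: 4->2
Position of 4 (4) > position of 2 (2). Must reorder: 4 must now come before 2.
Run Kahn's algorithm (break ties by smallest node id):
  initial in-degrees: [3, 0, 2, 1, 2]
  ready (indeg=0): [1]
  pop 1: indeg[0]->2; indeg[3]->0; indeg[4]->1 | ready=[3] | order so far=[1]
  pop 3: indeg[0]->1; indeg[2]->1; indeg[4]->0 | ready=[4] | order so far=[1, 3]
  pop 4: indeg[2]->0 | ready=[2] | order so far=[1, 3, 4]
  pop 2: indeg[0]->0 | ready=[0] | order so far=[1, 3, 4, 2]
  pop 0: no out-edges | ready=[] | order so far=[1, 3, 4, 2, 0]
  Result: [1, 3, 4, 2, 0]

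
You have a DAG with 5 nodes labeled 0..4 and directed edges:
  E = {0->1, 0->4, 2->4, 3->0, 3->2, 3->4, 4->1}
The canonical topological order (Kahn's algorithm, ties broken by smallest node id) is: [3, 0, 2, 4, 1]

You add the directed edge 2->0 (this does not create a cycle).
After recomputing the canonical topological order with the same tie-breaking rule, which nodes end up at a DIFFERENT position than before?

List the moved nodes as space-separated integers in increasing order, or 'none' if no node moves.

Old toposort: [3, 0, 2, 4, 1]
Added edge 2->0
Recompute Kahn (smallest-id tiebreak):
  initial in-degrees: [2, 2, 1, 0, 3]
  ready (indeg=0): [3]
  pop 3: indeg[0]->1; indeg[2]->0; indeg[4]->2 | ready=[2] | order so far=[3]
  pop 2: indeg[0]->0; indeg[4]->1 | ready=[0] | order so far=[3, 2]
  pop 0: indeg[1]->1; indeg[4]->0 | ready=[4] | order so far=[3, 2, 0]
  pop 4: indeg[1]->0 | ready=[1] | order so far=[3, 2, 0, 4]
  pop 1: no out-edges | ready=[] | order so far=[3, 2, 0, 4, 1]
New canonical toposort: [3, 2, 0, 4, 1]
Compare positions:
  Node 0: index 1 -> 2 (moved)
  Node 1: index 4 -> 4 (same)
  Node 2: index 2 -> 1 (moved)
  Node 3: index 0 -> 0 (same)
  Node 4: index 3 -> 3 (same)
Nodes that changed position: 0 2

Answer: 0 2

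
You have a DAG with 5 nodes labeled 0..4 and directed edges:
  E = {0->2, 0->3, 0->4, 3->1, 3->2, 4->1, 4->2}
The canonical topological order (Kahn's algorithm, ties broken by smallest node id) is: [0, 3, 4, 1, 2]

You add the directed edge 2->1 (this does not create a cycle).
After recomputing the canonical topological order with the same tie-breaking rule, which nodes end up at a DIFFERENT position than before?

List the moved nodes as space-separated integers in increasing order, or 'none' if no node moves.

Old toposort: [0, 3, 4, 1, 2]
Added edge 2->1
Recompute Kahn (smallest-id tiebreak):
  initial in-degrees: [0, 3, 3, 1, 1]
  ready (indeg=0): [0]
  pop 0: indeg[2]->2; indeg[3]->0; indeg[4]->0 | ready=[3, 4] | order so far=[0]
  pop 3: indeg[1]->2; indeg[2]->1 | ready=[4] | order so far=[0, 3]
  pop 4: indeg[1]->1; indeg[2]->0 | ready=[2] | order so far=[0, 3, 4]
  pop 2: indeg[1]->0 | ready=[1] | order so far=[0, 3, 4, 2]
  pop 1: no out-edges | ready=[] | order so far=[0, 3, 4, 2, 1]
New canonical toposort: [0, 3, 4, 2, 1]
Compare positions:
  Node 0: index 0 -> 0 (same)
  Node 1: index 3 -> 4 (moved)
  Node 2: index 4 -> 3 (moved)
  Node 3: index 1 -> 1 (same)
  Node 4: index 2 -> 2 (same)
Nodes that changed position: 1 2

Answer: 1 2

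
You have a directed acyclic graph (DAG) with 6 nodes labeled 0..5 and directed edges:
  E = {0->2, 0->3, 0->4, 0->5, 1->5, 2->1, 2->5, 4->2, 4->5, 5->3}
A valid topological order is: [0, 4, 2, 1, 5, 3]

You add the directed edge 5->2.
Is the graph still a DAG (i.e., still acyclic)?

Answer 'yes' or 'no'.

Answer: no

Derivation:
Given toposort: [0, 4, 2, 1, 5, 3]
Position of 5: index 4; position of 2: index 2
New edge 5->2: backward (u after v in old order)
Backward edge: old toposort is now invalid. Check if this creates a cycle.
Does 2 already reach 5? Reachable from 2: [1, 2, 3, 5]. YES -> cycle!
Still a DAG? no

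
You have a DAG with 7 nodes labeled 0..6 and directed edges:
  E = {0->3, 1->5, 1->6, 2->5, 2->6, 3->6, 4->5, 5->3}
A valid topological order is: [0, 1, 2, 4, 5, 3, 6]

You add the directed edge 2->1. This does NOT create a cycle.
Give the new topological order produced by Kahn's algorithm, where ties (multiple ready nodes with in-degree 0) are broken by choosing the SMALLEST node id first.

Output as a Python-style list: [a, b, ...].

Old toposort: [0, 1, 2, 4, 5, 3, 6]
Added edge: 2->1
Position of 2 (2) > position of 1 (1). Must reorder: 2 must now come before 1.
Run Kahn's algorithm (break ties by smallest node id):
  initial in-degrees: [0, 1, 0, 2, 0, 3, 3]
  ready (indeg=0): [0, 2, 4]
  pop 0: indeg[3]->1 | ready=[2, 4] | order so far=[0]
  pop 2: indeg[1]->0; indeg[5]->2; indeg[6]->2 | ready=[1, 4] | order so far=[0, 2]
  pop 1: indeg[5]->1; indeg[6]->1 | ready=[4] | order so far=[0, 2, 1]
  pop 4: indeg[5]->0 | ready=[5] | order so far=[0, 2, 1, 4]
  pop 5: indeg[3]->0 | ready=[3] | order so far=[0, 2, 1, 4, 5]
  pop 3: indeg[6]->0 | ready=[6] | order so far=[0, 2, 1, 4, 5, 3]
  pop 6: no out-edges | ready=[] | order so far=[0, 2, 1, 4, 5, 3, 6]
  Result: [0, 2, 1, 4, 5, 3, 6]

Answer: [0, 2, 1, 4, 5, 3, 6]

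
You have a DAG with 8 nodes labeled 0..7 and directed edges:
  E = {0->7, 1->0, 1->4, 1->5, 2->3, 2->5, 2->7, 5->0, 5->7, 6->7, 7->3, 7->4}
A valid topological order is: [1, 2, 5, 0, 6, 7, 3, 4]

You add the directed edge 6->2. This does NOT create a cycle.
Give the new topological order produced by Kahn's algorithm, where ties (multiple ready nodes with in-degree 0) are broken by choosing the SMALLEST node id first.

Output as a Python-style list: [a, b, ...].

Old toposort: [1, 2, 5, 0, 6, 7, 3, 4]
Added edge: 6->2
Position of 6 (4) > position of 2 (1). Must reorder: 6 must now come before 2.
Run Kahn's algorithm (break ties by smallest node id):
  initial in-degrees: [2, 0, 1, 2, 2, 2, 0, 4]
  ready (indeg=0): [1, 6]
  pop 1: indeg[0]->1; indeg[4]->1; indeg[5]->1 | ready=[6] | order so far=[1]
  pop 6: indeg[2]->0; indeg[7]->3 | ready=[2] | order so far=[1, 6]
  pop 2: indeg[3]->1; indeg[5]->0; indeg[7]->2 | ready=[5] | order so far=[1, 6, 2]
  pop 5: indeg[0]->0; indeg[7]->1 | ready=[0] | order so far=[1, 6, 2, 5]
  pop 0: indeg[7]->0 | ready=[7] | order so far=[1, 6, 2, 5, 0]
  pop 7: indeg[3]->0; indeg[4]->0 | ready=[3, 4] | order so far=[1, 6, 2, 5, 0, 7]
  pop 3: no out-edges | ready=[4] | order so far=[1, 6, 2, 5, 0, 7, 3]
  pop 4: no out-edges | ready=[] | order so far=[1, 6, 2, 5, 0, 7, 3, 4]
  Result: [1, 6, 2, 5, 0, 7, 3, 4]

Answer: [1, 6, 2, 5, 0, 7, 3, 4]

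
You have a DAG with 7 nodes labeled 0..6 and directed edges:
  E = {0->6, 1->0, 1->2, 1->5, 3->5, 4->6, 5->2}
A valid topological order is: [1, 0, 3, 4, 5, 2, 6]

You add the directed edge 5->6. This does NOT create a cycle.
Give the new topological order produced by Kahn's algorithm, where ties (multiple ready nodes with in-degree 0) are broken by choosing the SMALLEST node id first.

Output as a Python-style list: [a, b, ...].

Old toposort: [1, 0, 3, 4, 5, 2, 6]
Added edge: 5->6
Position of 5 (4) < position of 6 (6). Old order still valid.
Run Kahn's algorithm (break ties by smallest node id):
  initial in-degrees: [1, 0, 2, 0, 0, 2, 3]
  ready (indeg=0): [1, 3, 4]
  pop 1: indeg[0]->0; indeg[2]->1; indeg[5]->1 | ready=[0, 3, 4] | order so far=[1]
  pop 0: indeg[6]->2 | ready=[3, 4] | order so far=[1, 0]
  pop 3: indeg[5]->0 | ready=[4, 5] | order so far=[1, 0, 3]
  pop 4: indeg[6]->1 | ready=[5] | order so far=[1, 0, 3, 4]
  pop 5: indeg[2]->0; indeg[6]->0 | ready=[2, 6] | order so far=[1, 0, 3, 4, 5]
  pop 2: no out-edges | ready=[6] | order so far=[1, 0, 3, 4, 5, 2]
  pop 6: no out-edges | ready=[] | order so far=[1, 0, 3, 4, 5, 2, 6]
  Result: [1, 0, 3, 4, 5, 2, 6]

Answer: [1, 0, 3, 4, 5, 2, 6]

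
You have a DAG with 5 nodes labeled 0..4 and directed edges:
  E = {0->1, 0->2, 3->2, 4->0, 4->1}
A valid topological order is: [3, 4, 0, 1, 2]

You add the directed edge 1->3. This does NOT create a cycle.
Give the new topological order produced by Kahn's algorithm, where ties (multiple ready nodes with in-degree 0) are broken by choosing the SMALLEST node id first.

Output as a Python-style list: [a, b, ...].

Old toposort: [3, 4, 0, 1, 2]
Added edge: 1->3
Position of 1 (3) > position of 3 (0). Must reorder: 1 must now come before 3.
Run Kahn's algorithm (break ties by smallest node id):
  initial in-degrees: [1, 2, 2, 1, 0]
  ready (indeg=0): [4]
  pop 4: indeg[0]->0; indeg[1]->1 | ready=[0] | order so far=[4]
  pop 0: indeg[1]->0; indeg[2]->1 | ready=[1] | order so far=[4, 0]
  pop 1: indeg[3]->0 | ready=[3] | order so far=[4, 0, 1]
  pop 3: indeg[2]->0 | ready=[2] | order so far=[4, 0, 1, 3]
  pop 2: no out-edges | ready=[] | order so far=[4, 0, 1, 3, 2]
  Result: [4, 0, 1, 3, 2]

Answer: [4, 0, 1, 3, 2]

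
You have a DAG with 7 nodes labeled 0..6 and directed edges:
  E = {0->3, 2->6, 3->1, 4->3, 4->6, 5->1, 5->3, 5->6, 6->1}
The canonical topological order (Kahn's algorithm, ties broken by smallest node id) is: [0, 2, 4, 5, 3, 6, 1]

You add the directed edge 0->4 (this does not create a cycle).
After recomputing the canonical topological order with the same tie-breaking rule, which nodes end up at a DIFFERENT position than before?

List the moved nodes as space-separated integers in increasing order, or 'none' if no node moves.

Answer: none

Derivation:
Old toposort: [0, 2, 4, 5, 3, 6, 1]
Added edge 0->4
Recompute Kahn (smallest-id tiebreak):
  initial in-degrees: [0, 3, 0, 3, 1, 0, 3]
  ready (indeg=0): [0, 2, 5]
  pop 0: indeg[3]->2; indeg[4]->0 | ready=[2, 4, 5] | order so far=[0]
  pop 2: indeg[6]->2 | ready=[4, 5] | order so far=[0, 2]
  pop 4: indeg[3]->1; indeg[6]->1 | ready=[5] | order so far=[0, 2, 4]
  pop 5: indeg[1]->2; indeg[3]->0; indeg[6]->0 | ready=[3, 6] | order so far=[0, 2, 4, 5]
  pop 3: indeg[1]->1 | ready=[6] | order so far=[0, 2, 4, 5, 3]
  pop 6: indeg[1]->0 | ready=[1] | order so far=[0, 2, 4, 5, 3, 6]
  pop 1: no out-edges | ready=[] | order so far=[0, 2, 4, 5, 3, 6, 1]
New canonical toposort: [0, 2, 4, 5, 3, 6, 1]
Compare positions:
  Node 0: index 0 -> 0 (same)
  Node 1: index 6 -> 6 (same)
  Node 2: index 1 -> 1 (same)
  Node 3: index 4 -> 4 (same)
  Node 4: index 2 -> 2 (same)
  Node 5: index 3 -> 3 (same)
  Node 6: index 5 -> 5 (same)
Nodes that changed position: none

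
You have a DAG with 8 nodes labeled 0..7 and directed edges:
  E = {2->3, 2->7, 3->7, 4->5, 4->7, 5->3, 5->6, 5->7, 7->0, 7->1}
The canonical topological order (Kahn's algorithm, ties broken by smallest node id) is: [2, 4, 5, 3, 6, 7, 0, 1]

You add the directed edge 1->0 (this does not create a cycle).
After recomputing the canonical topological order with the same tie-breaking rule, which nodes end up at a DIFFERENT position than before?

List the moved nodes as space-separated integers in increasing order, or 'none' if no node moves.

Old toposort: [2, 4, 5, 3, 6, 7, 0, 1]
Added edge 1->0
Recompute Kahn (smallest-id tiebreak):
  initial in-degrees: [2, 1, 0, 2, 0, 1, 1, 4]
  ready (indeg=0): [2, 4]
  pop 2: indeg[3]->1; indeg[7]->3 | ready=[4] | order so far=[2]
  pop 4: indeg[5]->0; indeg[7]->2 | ready=[5] | order so far=[2, 4]
  pop 5: indeg[3]->0; indeg[6]->0; indeg[7]->1 | ready=[3, 6] | order so far=[2, 4, 5]
  pop 3: indeg[7]->0 | ready=[6, 7] | order so far=[2, 4, 5, 3]
  pop 6: no out-edges | ready=[7] | order so far=[2, 4, 5, 3, 6]
  pop 7: indeg[0]->1; indeg[1]->0 | ready=[1] | order so far=[2, 4, 5, 3, 6, 7]
  pop 1: indeg[0]->0 | ready=[0] | order so far=[2, 4, 5, 3, 6, 7, 1]
  pop 0: no out-edges | ready=[] | order so far=[2, 4, 5, 3, 6, 7, 1, 0]
New canonical toposort: [2, 4, 5, 3, 6, 7, 1, 0]
Compare positions:
  Node 0: index 6 -> 7 (moved)
  Node 1: index 7 -> 6 (moved)
  Node 2: index 0 -> 0 (same)
  Node 3: index 3 -> 3 (same)
  Node 4: index 1 -> 1 (same)
  Node 5: index 2 -> 2 (same)
  Node 6: index 4 -> 4 (same)
  Node 7: index 5 -> 5 (same)
Nodes that changed position: 0 1

Answer: 0 1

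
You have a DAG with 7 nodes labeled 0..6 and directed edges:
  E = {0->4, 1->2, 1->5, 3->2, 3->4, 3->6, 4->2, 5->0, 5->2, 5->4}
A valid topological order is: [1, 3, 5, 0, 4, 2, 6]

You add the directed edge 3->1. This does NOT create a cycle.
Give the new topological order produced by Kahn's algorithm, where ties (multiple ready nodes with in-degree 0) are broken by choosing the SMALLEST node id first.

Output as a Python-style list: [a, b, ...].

Answer: [3, 1, 5, 0, 4, 2, 6]

Derivation:
Old toposort: [1, 3, 5, 0, 4, 2, 6]
Added edge: 3->1
Position of 3 (1) > position of 1 (0). Must reorder: 3 must now come before 1.
Run Kahn's algorithm (break ties by smallest node id):
  initial in-degrees: [1, 1, 4, 0, 3, 1, 1]
  ready (indeg=0): [3]
  pop 3: indeg[1]->0; indeg[2]->3; indeg[4]->2; indeg[6]->0 | ready=[1, 6] | order so far=[3]
  pop 1: indeg[2]->2; indeg[5]->0 | ready=[5, 6] | order so far=[3, 1]
  pop 5: indeg[0]->0; indeg[2]->1; indeg[4]->1 | ready=[0, 6] | order so far=[3, 1, 5]
  pop 0: indeg[4]->0 | ready=[4, 6] | order so far=[3, 1, 5, 0]
  pop 4: indeg[2]->0 | ready=[2, 6] | order so far=[3, 1, 5, 0, 4]
  pop 2: no out-edges | ready=[6] | order so far=[3, 1, 5, 0, 4, 2]
  pop 6: no out-edges | ready=[] | order so far=[3, 1, 5, 0, 4, 2, 6]
  Result: [3, 1, 5, 0, 4, 2, 6]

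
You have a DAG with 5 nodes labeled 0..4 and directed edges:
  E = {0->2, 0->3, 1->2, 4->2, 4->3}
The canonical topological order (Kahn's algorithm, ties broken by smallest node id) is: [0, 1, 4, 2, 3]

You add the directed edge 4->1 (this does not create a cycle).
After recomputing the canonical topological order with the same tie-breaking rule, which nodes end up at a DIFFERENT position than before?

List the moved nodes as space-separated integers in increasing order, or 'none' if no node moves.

Old toposort: [0, 1, 4, 2, 3]
Added edge 4->1
Recompute Kahn (smallest-id tiebreak):
  initial in-degrees: [0, 1, 3, 2, 0]
  ready (indeg=0): [0, 4]
  pop 0: indeg[2]->2; indeg[3]->1 | ready=[4] | order so far=[0]
  pop 4: indeg[1]->0; indeg[2]->1; indeg[3]->0 | ready=[1, 3] | order so far=[0, 4]
  pop 1: indeg[2]->0 | ready=[2, 3] | order so far=[0, 4, 1]
  pop 2: no out-edges | ready=[3] | order so far=[0, 4, 1, 2]
  pop 3: no out-edges | ready=[] | order so far=[0, 4, 1, 2, 3]
New canonical toposort: [0, 4, 1, 2, 3]
Compare positions:
  Node 0: index 0 -> 0 (same)
  Node 1: index 1 -> 2 (moved)
  Node 2: index 3 -> 3 (same)
  Node 3: index 4 -> 4 (same)
  Node 4: index 2 -> 1 (moved)
Nodes that changed position: 1 4

Answer: 1 4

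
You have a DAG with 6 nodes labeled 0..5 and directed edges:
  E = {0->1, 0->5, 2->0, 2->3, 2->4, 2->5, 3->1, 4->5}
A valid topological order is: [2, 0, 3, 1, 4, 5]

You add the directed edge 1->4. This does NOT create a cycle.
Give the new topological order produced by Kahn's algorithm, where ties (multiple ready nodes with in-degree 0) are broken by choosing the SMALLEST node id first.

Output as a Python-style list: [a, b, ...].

Old toposort: [2, 0, 3, 1, 4, 5]
Added edge: 1->4
Position of 1 (3) < position of 4 (4). Old order still valid.
Run Kahn's algorithm (break ties by smallest node id):
  initial in-degrees: [1, 2, 0, 1, 2, 3]
  ready (indeg=0): [2]
  pop 2: indeg[0]->0; indeg[3]->0; indeg[4]->1; indeg[5]->2 | ready=[0, 3] | order so far=[2]
  pop 0: indeg[1]->1; indeg[5]->1 | ready=[3] | order so far=[2, 0]
  pop 3: indeg[1]->0 | ready=[1] | order so far=[2, 0, 3]
  pop 1: indeg[4]->0 | ready=[4] | order so far=[2, 0, 3, 1]
  pop 4: indeg[5]->0 | ready=[5] | order so far=[2, 0, 3, 1, 4]
  pop 5: no out-edges | ready=[] | order so far=[2, 0, 3, 1, 4, 5]
  Result: [2, 0, 3, 1, 4, 5]

Answer: [2, 0, 3, 1, 4, 5]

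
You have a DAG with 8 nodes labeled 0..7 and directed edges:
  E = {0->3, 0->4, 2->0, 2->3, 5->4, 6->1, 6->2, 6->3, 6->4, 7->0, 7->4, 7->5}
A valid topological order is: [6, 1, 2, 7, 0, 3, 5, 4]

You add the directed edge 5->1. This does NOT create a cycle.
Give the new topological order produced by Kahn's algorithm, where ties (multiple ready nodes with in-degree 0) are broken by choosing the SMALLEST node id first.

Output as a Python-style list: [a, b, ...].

Answer: [6, 2, 7, 0, 3, 5, 1, 4]

Derivation:
Old toposort: [6, 1, 2, 7, 0, 3, 5, 4]
Added edge: 5->1
Position of 5 (6) > position of 1 (1). Must reorder: 5 must now come before 1.
Run Kahn's algorithm (break ties by smallest node id):
  initial in-degrees: [2, 2, 1, 3, 4, 1, 0, 0]
  ready (indeg=0): [6, 7]
  pop 6: indeg[1]->1; indeg[2]->0; indeg[3]->2; indeg[4]->3 | ready=[2, 7] | order so far=[6]
  pop 2: indeg[0]->1; indeg[3]->1 | ready=[7] | order so far=[6, 2]
  pop 7: indeg[0]->0; indeg[4]->2; indeg[5]->0 | ready=[0, 5] | order so far=[6, 2, 7]
  pop 0: indeg[3]->0; indeg[4]->1 | ready=[3, 5] | order so far=[6, 2, 7, 0]
  pop 3: no out-edges | ready=[5] | order so far=[6, 2, 7, 0, 3]
  pop 5: indeg[1]->0; indeg[4]->0 | ready=[1, 4] | order so far=[6, 2, 7, 0, 3, 5]
  pop 1: no out-edges | ready=[4] | order so far=[6, 2, 7, 0, 3, 5, 1]
  pop 4: no out-edges | ready=[] | order so far=[6, 2, 7, 0, 3, 5, 1, 4]
  Result: [6, 2, 7, 0, 3, 5, 1, 4]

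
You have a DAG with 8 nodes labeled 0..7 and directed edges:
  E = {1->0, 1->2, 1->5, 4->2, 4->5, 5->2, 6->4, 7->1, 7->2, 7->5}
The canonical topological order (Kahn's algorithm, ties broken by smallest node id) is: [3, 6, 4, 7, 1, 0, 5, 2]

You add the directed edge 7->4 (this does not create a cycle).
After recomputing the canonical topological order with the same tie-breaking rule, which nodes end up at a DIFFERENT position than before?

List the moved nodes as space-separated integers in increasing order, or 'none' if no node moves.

Answer: 0 1 4 7

Derivation:
Old toposort: [3, 6, 4, 7, 1, 0, 5, 2]
Added edge 7->4
Recompute Kahn (smallest-id tiebreak):
  initial in-degrees: [1, 1, 4, 0, 2, 3, 0, 0]
  ready (indeg=0): [3, 6, 7]
  pop 3: no out-edges | ready=[6, 7] | order so far=[3]
  pop 6: indeg[4]->1 | ready=[7] | order so far=[3, 6]
  pop 7: indeg[1]->0; indeg[2]->3; indeg[4]->0; indeg[5]->2 | ready=[1, 4] | order so far=[3, 6, 7]
  pop 1: indeg[0]->0; indeg[2]->2; indeg[5]->1 | ready=[0, 4] | order so far=[3, 6, 7, 1]
  pop 0: no out-edges | ready=[4] | order so far=[3, 6, 7, 1, 0]
  pop 4: indeg[2]->1; indeg[5]->0 | ready=[5] | order so far=[3, 6, 7, 1, 0, 4]
  pop 5: indeg[2]->0 | ready=[2] | order so far=[3, 6, 7, 1, 0, 4, 5]
  pop 2: no out-edges | ready=[] | order so far=[3, 6, 7, 1, 0, 4, 5, 2]
New canonical toposort: [3, 6, 7, 1, 0, 4, 5, 2]
Compare positions:
  Node 0: index 5 -> 4 (moved)
  Node 1: index 4 -> 3 (moved)
  Node 2: index 7 -> 7 (same)
  Node 3: index 0 -> 0 (same)
  Node 4: index 2 -> 5 (moved)
  Node 5: index 6 -> 6 (same)
  Node 6: index 1 -> 1 (same)
  Node 7: index 3 -> 2 (moved)
Nodes that changed position: 0 1 4 7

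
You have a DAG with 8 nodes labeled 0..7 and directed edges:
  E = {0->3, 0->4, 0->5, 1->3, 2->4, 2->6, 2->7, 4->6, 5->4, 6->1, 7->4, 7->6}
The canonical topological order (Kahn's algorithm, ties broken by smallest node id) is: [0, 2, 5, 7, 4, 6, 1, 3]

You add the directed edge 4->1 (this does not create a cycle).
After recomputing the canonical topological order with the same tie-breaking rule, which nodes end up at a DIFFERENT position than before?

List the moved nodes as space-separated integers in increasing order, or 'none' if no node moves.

Old toposort: [0, 2, 5, 7, 4, 6, 1, 3]
Added edge 4->1
Recompute Kahn (smallest-id tiebreak):
  initial in-degrees: [0, 2, 0, 2, 4, 1, 3, 1]
  ready (indeg=0): [0, 2]
  pop 0: indeg[3]->1; indeg[4]->3; indeg[5]->0 | ready=[2, 5] | order so far=[0]
  pop 2: indeg[4]->2; indeg[6]->2; indeg[7]->0 | ready=[5, 7] | order so far=[0, 2]
  pop 5: indeg[4]->1 | ready=[7] | order so far=[0, 2, 5]
  pop 7: indeg[4]->0; indeg[6]->1 | ready=[4] | order so far=[0, 2, 5, 7]
  pop 4: indeg[1]->1; indeg[6]->0 | ready=[6] | order so far=[0, 2, 5, 7, 4]
  pop 6: indeg[1]->0 | ready=[1] | order so far=[0, 2, 5, 7, 4, 6]
  pop 1: indeg[3]->0 | ready=[3] | order so far=[0, 2, 5, 7, 4, 6, 1]
  pop 3: no out-edges | ready=[] | order so far=[0, 2, 5, 7, 4, 6, 1, 3]
New canonical toposort: [0, 2, 5, 7, 4, 6, 1, 3]
Compare positions:
  Node 0: index 0 -> 0 (same)
  Node 1: index 6 -> 6 (same)
  Node 2: index 1 -> 1 (same)
  Node 3: index 7 -> 7 (same)
  Node 4: index 4 -> 4 (same)
  Node 5: index 2 -> 2 (same)
  Node 6: index 5 -> 5 (same)
  Node 7: index 3 -> 3 (same)
Nodes that changed position: none

Answer: none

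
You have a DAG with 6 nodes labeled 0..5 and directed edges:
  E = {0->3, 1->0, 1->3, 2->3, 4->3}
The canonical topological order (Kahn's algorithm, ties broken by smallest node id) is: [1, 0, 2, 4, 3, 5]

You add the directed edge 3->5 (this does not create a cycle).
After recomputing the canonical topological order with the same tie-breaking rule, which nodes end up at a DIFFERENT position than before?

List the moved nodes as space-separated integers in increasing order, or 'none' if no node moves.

Answer: none

Derivation:
Old toposort: [1, 0, 2, 4, 3, 5]
Added edge 3->5
Recompute Kahn (smallest-id tiebreak):
  initial in-degrees: [1, 0, 0, 4, 0, 1]
  ready (indeg=0): [1, 2, 4]
  pop 1: indeg[0]->0; indeg[3]->3 | ready=[0, 2, 4] | order so far=[1]
  pop 0: indeg[3]->2 | ready=[2, 4] | order so far=[1, 0]
  pop 2: indeg[3]->1 | ready=[4] | order so far=[1, 0, 2]
  pop 4: indeg[3]->0 | ready=[3] | order so far=[1, 0, 2, 4]
  pop 3: indeg[5]->0 | ready=[5] | order so far=[1, 0, 2, 4, 3]
  pop 5: no out-edges | ready=[] | order so far=[1, 0, 2, 4, 3, 5]
New canonical toposort: [1, 0, 2, 4, 3, 5]
Compare positions:
  Node 0: index 1 -> 1 (same)
  Node 1: index 0 -> 0 (same)
  Node 2: index 2 -> 2 (same)
  Node 3: index 4 -> 4 (same)
  Node 4: index 3 -> 3 (same)
  Node 5: index 5 -> 5 (same)
Nodes that changed position: none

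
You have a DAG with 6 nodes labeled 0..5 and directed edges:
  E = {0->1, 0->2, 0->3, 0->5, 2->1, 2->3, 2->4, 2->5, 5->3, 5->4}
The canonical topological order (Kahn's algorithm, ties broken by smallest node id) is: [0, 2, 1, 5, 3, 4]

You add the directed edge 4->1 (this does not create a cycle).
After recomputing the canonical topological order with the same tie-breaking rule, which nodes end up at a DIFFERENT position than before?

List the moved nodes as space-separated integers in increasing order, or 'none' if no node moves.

Answer: 1 3 4 5

Derivation:
Old toposort: [0, 2, 1, 5, 3, 4]
Added edge 4->1
Recompute Kahn (smallest-id tiebreak):
  initial in-degrees: [0, 3, 1, 3, 2, 2]
  ready (indeg=0): [0]
  pop 0: indeg[1]->2; indeg[2]->0; indeg[3]->2; indeg[5]->1 | ready=[2] | order so far=[0]
  pop 2: indeg[1]->1; indeg[3]->1; indeg[4]->1; indeg[5]->0 | ready=[5] | order so far=[0, 2]
  pop 5: indeg[3]->0; indeg[4]->0 | ready=[3, 4] | order so far=[0, 2, 5]
  pop 3: no out-edges | ready=[4] | order so far=[0, 2, 5, 3]
  pop 4: indeg[1]->0 | ready=[1] | order so far=[0, 2, 5, 3, 4]
  pop 1: no out-edges | ready=[] | order so far=[0, 2, 5, 3, 4, 1]
New canonical toposort: [0, 2, 5, 3, 4, 1]
Compare positions:
  Node 0: index 0 -> 0 (same)
  Node 1: index 2 -> 5 (moved)
  Node 2: index 1 -> 1 (same)
  Node 3: index 4 -> 3 (moved)
  Node 4: index 5 -> 4 (moved)
  Node 5: index 3 -> 2 (moved)
Nodes that changed position: 1 3 4 5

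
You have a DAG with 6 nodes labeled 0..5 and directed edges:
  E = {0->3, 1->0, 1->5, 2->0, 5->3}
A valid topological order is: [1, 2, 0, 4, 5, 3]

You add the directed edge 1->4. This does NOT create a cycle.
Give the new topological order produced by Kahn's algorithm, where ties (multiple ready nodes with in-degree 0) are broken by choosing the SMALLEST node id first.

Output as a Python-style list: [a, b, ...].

Old toposort: [1, 2, 0, 4, 5, 3]
Added edge: 1->4
Position of 1 (0) < position of 4 (3). Old order still valid.
Run Kahn's algorithm (break ties by smallest node id):
  initial in-degrees: [2, 0, 0, 2, 1, 1]
  ready (indeg=0): [1, 2]
  pop 1: indeg[0]->1; indeg[4]->0; indeg[5]->0 | ready=[2, 4, 5] | order so far=[1]
  pop 2: indeg[0]->0 | ready=[0, 4, 5] | order so far=[1, 2]
  pop 0: indeg[3]->1 | ready=[4, 5] | order so far=[1, 2, 0]
  pop 4: no out-edges | ready=[5] | order so far=[1, 2, 0, 4]
  pop 5: indeg[3]->0 | ready=[3] | order so far=[1, 2, 0, 4, 5]
  pop 3: no out-edges | ready=[] | order so far=[1, 2, 0, 4, 5, 3]
  Result: [1, 2, 0, 4, 5, 3]

Answer: [1, 2, 0, 4, 5, 3]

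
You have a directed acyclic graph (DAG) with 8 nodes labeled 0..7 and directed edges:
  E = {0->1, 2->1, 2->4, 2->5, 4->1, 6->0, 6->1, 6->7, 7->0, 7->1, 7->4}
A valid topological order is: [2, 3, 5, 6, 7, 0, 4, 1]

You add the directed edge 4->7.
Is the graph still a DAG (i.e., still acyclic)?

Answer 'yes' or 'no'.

Given toposort: [2, 3, 5, 6, 7, 0, 4, 1]
Position of 4: index 6; position of 7: index 4
New edge 4->7: backward (u after v in old order)
Backward edge: old toposort is now invalid. Check if this creates a cycle.
Does 7 already reach 4? Reachable from 7: [0, 1, 4, 7]. YES -> cycle!
Still a DAG? no

Answer: no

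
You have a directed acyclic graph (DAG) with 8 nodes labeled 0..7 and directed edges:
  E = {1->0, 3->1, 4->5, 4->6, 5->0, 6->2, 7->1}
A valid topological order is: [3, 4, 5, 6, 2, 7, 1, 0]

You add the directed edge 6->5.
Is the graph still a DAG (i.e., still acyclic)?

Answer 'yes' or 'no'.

Answer: yes

Derivation:
Given toposort: [3, 4, 5, 6, 2, 7, 1, 0]
Position of 6: index 3; position of 5: index 2
New edge 6->5: backward (u after v in old order)
Backward edge: old toposort is now invalid. Check if this creates a cycle.
Does 5 already reach 6? Reachable from 5: [0, 5]. NO -> still a DAG (reorder needed).
Still a DAG? yes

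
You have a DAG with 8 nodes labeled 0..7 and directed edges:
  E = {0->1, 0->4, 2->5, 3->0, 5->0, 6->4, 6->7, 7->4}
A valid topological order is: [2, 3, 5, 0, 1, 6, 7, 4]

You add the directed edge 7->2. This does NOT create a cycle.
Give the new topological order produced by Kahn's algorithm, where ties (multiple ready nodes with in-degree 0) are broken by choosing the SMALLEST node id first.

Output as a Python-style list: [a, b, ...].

Old toposort: [2, 3, 5, 0, 1, 6, 7, 4]
Added edge: 7->2
Position of 7 (6) > position of 2 (0). Must reorder: 7 must now come before 2.
Run Kahn's algorithm (break ties by smallest node id):
  initial in-degrees: [2, 1, 1, 0, 3, 1, 0, 1]
  ready (indeg=0): [3, 6]
  pop 3: indeg[0]->1 | ready=[6] | order so far=[3]
  pop 6: indeg[4]->2; indeg[7]->0 | ready=[7] | order so far=[3, 6]
  pop 7: indeg[2]->0; indeg[4]->1 | ready=[2] | order so far=[3, 6, 7]
  pop 2: indeg[5]->0 | ready=[5] | order so far=[3, 6, 7, 2]
  pop 5: indeg[0]->0 | ready=[0] | order so far=[3, 6, 7, 2, 5]
  pop 0: indeg[1]->0; indeg[4]->0 | ready=[1, 4] | order so far=[3, 6, 7, 2, 5, 0]
  pop 1: no out-edges | ready=[4] | order so far=[3, 6, 7, 2, 5, 0, 1]
  pop 4: no out-edges | ready=[] | order so far=[3, 6, 7, 2, 5, 0, 1, 4]
  Result: [3, 6, 7, 2, 5, 0, 1, 4]

Answer: [3, 6, 7, 2, 5, 0, 1, 4]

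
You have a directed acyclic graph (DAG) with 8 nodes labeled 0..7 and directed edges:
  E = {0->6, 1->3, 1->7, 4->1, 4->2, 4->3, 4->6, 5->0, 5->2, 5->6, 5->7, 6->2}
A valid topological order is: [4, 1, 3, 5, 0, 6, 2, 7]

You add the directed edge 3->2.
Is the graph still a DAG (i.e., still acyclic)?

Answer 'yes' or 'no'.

Given toposort: [4, 1, 3, 5, 0, 6, 2, 7]
Position of 3: index 2; position of 2: index 6
New edge 3->2: forward
Forward edge: respects the existing order. Still a DAG, same toposort still valid.
Still a DAG? yes

Answer: yes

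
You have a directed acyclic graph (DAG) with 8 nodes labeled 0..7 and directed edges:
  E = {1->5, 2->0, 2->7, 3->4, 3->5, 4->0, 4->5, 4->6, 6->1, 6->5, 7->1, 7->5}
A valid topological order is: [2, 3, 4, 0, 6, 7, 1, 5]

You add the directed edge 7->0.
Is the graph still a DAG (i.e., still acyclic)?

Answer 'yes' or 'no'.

Answer: yes

Derivation:
Given toposort: [2, 3, 4, 0, 6, 7, 1, 5]
Position of 7: index 5; position of 0: index 3
New edge 7->0: backward (u after v in old order)
Backward edge: old toposort is now invalid. Check if this creates a cycle.
Does 0 already reach 7? Reachable from 0: [0]. NO -> still a DAG (reorder needed).
Still a DAG? yes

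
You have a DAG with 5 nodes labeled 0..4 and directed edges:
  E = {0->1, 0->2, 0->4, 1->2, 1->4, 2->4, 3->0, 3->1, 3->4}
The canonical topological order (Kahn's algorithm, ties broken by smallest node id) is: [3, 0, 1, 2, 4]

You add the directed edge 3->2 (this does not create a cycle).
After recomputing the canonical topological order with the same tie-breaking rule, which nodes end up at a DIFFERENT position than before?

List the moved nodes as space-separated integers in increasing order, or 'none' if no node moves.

Answer: none

Derivation:
Old toposort: [3, 0, 1, 2, 4]
Added edge 3->2
Recompute Kahn (smallest-id tiebreak):
  initial in-degrees: [1, 2, 3, 0, 4]
  ready (indeg=0): [3]
  pop 3: indeg[0]->0; indeg[1]->1; indeg[2]->2; indeg[4]->3 | ready=[0] | order so far=[3]
  pop 0: indeg[1]->0; indeg[2]->1; indeg[4]->2 | ready=[1] | order so far=[3, 0]
  pop 1: indeg[2]->0; indeg[4]->1 | ready=[2] | order so far=[3, 0, 1]
  pop 2: indeg[4]->0 | ready=[4] | order so far=[3, 0, 1, 2]
  pop 4: no out-edges | ready=[] | order so far=[3, 0, 1, 2, 4]
New canonical toposort: [3, 0, 1, 2, 4]
Compare positions:
  Node 0: index 1 -> 1 (same)
  Node 1: index 2 -> 2 (same)
  Node 2: index 3 -> 3 (same)
  Node 3: index 0 -> 0 (same)
  Node 4: index 4 -> 4 (same)
Nodes that changed position: none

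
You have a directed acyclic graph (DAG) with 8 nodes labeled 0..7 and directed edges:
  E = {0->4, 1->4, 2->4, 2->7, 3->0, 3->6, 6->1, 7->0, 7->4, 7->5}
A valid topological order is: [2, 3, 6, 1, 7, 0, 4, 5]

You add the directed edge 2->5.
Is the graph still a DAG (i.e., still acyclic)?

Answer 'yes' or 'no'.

Answer: yes

Derivation:
Given toposort: [2, 3, 6, 1, 7, 0, 4, 5]
Position of 2: index 0; position of 5: index 7
New edge 2->5: forward
Forward edge: respects the existing order. Still a DAG, same toposort still valid.
Still a DAG? yes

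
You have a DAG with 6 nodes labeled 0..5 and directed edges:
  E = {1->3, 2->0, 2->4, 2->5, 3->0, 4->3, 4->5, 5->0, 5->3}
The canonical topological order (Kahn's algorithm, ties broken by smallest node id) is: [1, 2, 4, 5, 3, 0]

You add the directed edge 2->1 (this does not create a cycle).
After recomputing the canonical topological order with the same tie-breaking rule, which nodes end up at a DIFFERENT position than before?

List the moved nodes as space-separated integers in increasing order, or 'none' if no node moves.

Answer: 1 2

Derivation:
Old toposort: [1, 2, 4, 5, 3, 0]
Added edge 2->1
Recompute Kahn (smallest-id tiebreak):
  initial in-degrees: [3, 1, 0, 3, 1, 2]
  ready (indeg=0): [2]
  pop 2: indeg[0]->2; indeg[1]->0; indeg[4]->0; indeg[5]->1 | ready=[1, 4] | order so far=[2]
  pop 1: indeg[3]->2 | ready=[4] | order so far=[2, 1]
  pop 4: indeg[3]->1; indeg[5]->0 | ready=[5] | order so far=[2, 1, 4]
  pop 5: indeg[0]->1; indeg[3]->0 | ready=[3] | order so far=[2, 1, 4, 5]
  pop 3: indeg[0]->0 | ready=[0] | order so far=[2, 1, 4, 5, 3]
  pop 0: no out-edges | ready=[] | order so far=[2, 1, 4, 5, 3, 0]
New canonical toposort: [2, 1, 4, 5, 3, 0]
Compare positions:
  Node 0: index 5 -> 5 (same)
  Node 1: index 0 -> 1 (moved)
  Node 2: index 1 -> 0 (moved)
  Node 3: index 4 -> 4 (same)
  Node 4: index 2 -> 2 (same)
  Node 5: index 3 -> 3 (same)
Nodes that changed position: 1 2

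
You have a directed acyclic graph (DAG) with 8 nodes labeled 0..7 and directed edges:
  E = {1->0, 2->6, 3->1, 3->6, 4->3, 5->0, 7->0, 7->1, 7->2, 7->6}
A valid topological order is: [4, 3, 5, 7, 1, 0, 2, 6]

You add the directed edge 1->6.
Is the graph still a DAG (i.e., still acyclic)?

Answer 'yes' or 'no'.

Answer: yes

Derivation:
Given toposort: [4, 3, 5, 7, 1, 0, 2, 6]
Position of 1: index 4; position of 6: index 7
New edge 1->6: forward
Forward edge: respects the existing order. Still a DAG, same toposort still valid.
Still a DAG? yes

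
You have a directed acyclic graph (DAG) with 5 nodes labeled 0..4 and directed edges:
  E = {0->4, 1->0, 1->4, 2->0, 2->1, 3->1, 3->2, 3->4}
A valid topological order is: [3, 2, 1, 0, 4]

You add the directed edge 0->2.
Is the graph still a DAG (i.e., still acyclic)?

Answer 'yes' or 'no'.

Answer: no

Derivation:
Given toposort: [3, 2, 1, 0, 4]
Position of 0: index 3; position of 2: index 1
New edge 0->2: backward (u after v in old order)
Backward edge: old toposort is now invalid. Check if this creates a cycle.
Does 2 already reach 0? Reachable from 2: [0, 1, 2, 4]. YES -> cycle!
Still a DAG? no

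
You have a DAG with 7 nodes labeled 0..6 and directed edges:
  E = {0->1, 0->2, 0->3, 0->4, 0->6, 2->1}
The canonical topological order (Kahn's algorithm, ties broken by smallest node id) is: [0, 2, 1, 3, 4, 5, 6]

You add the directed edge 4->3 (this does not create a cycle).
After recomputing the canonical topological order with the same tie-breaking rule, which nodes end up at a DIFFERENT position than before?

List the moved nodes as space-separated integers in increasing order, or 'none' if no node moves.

Answer: 3 4

Derivation:
Old toposort: [0, 2, 1, 3, 4, 5, 6]
Added edge 4->3
Recompute Kahn (smallest-id tiebreak):
  initial in-degrees: [0, 2, 1, 2, 1, 0, 1]
  ready (indeg=0): [0, 5]
  pop 0: indeg[1]->1; indeg[2]->0; indeg[3]->1; indeg[4]->0; indeg[6]->0 | ready=[2, 4, 5, 6] | order so far=[0]
  pop 2: indeg[1]->0 | ready=[1, 4, 5, 6] | order so far=[0, 2]
  pop 1: no out-edges | ready=[4, 5, 6] | order so far=[0, 2, 1]
  pop 4: indeg[3]->0 | ready=[3, 5, 6] | order so far=[0, 2, 1, 4]
  pop 3: no out-edges | ready=[5, 6] | order so far=[0, 2, 1, 4, 3]
  pop 5: no out-edges | ready=[6] | order so far=[0, 2, 1, 4, 3, 5]
  pop 6: no out-edges | ready=[] | order so far=[0, 2, 1, 4, 3, 5, 6]
New canonical toposort: [0, 2, 1, 4, 3, 5, 6]
Compare positions:
  Node 0: index 0 -> 0 (same)
  Node 1: index 2 -> 2 (same)
  Node 2: index 1 -> 1 (same)
  Node 3: index 3 -> 4 (moved)
  Node 4: index 4 -> 3 (moved)
  Node 5: index 5 -> 5 (same)
  Node 6: index 6 -> 6 (same)
Nodes that changed position: 3 4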